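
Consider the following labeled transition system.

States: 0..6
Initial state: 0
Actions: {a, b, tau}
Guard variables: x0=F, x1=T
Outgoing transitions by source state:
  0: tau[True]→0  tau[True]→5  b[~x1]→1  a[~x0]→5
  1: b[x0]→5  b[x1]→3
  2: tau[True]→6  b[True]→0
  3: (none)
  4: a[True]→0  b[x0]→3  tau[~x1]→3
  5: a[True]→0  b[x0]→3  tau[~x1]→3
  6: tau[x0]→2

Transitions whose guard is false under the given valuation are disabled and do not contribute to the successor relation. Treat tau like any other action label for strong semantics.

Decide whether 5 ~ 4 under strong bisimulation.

Answer: BISIMILAR

Working:
Compute ~ classes (split until stable):
  π0 = {{0,1,2,3,4,5,6}}
  π1 = {{0},{1},{2},{3,6},{4,5}}
stable after 2 split(s): 5 block(s)
5∈{4,5}, 4∈{4,5}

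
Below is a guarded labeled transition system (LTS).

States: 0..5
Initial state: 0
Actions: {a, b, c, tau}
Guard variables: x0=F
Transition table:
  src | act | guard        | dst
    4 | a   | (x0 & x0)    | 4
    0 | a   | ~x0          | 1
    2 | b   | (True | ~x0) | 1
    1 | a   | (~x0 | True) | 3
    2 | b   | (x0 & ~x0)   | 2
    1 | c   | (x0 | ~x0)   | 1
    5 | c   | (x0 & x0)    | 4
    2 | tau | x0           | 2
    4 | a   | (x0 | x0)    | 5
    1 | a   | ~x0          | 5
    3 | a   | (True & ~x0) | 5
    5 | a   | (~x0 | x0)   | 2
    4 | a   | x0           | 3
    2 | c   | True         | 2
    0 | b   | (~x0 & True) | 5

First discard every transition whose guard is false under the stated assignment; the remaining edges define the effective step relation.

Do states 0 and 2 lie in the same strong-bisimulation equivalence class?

Answer: NOT BISIMILAR

Working:
Bisimulation quotient by refinement:
  P[0] = {{0,1,2,3,4,5}}
  P[1] = {{0},{1},{2},{3,5},{4}}
  P[2] = {{0},{1},{2},{3},{4},{5}}
stable after 3 split(s): 6 block(s)
0∈{0}, 2∈{2}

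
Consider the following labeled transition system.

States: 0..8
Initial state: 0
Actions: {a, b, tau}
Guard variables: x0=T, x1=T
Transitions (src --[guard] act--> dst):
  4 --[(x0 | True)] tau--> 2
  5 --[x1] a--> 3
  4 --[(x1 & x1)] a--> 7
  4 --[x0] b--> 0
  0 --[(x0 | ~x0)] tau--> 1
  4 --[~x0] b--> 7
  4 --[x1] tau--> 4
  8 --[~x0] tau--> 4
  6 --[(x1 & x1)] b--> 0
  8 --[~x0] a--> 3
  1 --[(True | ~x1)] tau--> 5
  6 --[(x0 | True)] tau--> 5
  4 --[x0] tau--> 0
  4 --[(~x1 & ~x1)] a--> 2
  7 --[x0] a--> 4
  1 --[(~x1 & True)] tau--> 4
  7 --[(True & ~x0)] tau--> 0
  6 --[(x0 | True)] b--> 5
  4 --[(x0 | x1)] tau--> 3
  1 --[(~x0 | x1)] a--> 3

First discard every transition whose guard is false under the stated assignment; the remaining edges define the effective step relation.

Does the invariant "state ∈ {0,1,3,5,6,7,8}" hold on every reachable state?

Inv-set: {0,1,3,5,6,7,8}
Reachable = {0,1,3,5}
  0: ✓
  1: ✓
  3: ✓
  5: ✓

Answer: INVARIANT HOLDS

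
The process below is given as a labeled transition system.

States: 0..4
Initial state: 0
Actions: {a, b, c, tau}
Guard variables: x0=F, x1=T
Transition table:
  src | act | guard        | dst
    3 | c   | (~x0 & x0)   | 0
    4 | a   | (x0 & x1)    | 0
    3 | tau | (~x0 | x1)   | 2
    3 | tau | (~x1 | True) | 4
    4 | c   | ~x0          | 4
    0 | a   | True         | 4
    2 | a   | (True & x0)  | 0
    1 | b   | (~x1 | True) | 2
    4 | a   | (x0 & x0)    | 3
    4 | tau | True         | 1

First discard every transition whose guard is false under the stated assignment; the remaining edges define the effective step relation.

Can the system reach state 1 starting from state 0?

Answer: REACHABLE

Analysis:
After dropping false guards: 6 live edges.
depth 0: {0}
depth 1: {4}  cumulative {0,4}
depth 2: {1}  cumulative {0,1,4}
depth 3: {2}  cumulative {0,1,2,4}
Reach set: {0,1,2,4}
trace reaching 1: a·tau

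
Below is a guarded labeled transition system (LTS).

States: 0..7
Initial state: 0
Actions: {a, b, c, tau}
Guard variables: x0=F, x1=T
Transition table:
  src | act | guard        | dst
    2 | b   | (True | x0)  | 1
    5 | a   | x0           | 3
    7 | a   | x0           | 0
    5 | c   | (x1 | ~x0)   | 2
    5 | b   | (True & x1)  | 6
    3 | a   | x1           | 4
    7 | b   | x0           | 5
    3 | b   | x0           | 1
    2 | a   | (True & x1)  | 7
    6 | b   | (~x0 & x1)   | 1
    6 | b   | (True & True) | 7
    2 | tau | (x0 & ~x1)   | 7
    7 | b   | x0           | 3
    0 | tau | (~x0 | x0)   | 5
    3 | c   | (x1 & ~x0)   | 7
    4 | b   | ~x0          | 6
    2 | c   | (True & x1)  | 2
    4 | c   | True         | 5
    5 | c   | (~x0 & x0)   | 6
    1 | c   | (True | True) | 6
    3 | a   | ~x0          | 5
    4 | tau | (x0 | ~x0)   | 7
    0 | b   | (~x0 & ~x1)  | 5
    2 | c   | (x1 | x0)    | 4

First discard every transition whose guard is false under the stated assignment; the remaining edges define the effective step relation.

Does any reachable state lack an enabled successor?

Answer: DEADLOCK at state 7

Analysis:
Reach set: {0,1,2,4,5,6,7}
  0: tau→5  [1 exit(s)]
  1: c→6  [1 exit(s)]
  2: a→7  b→1  c→2  c→4  [4 exit(s)]
  4: b→6  c→5  tau→7  [3 exit(s)]
  5: b→6  c→2  [2 exit(s)]
  6: b→1  b→7  [2 exit(s)]
  7: ∅  [no exit]
witness 7: tau·c·a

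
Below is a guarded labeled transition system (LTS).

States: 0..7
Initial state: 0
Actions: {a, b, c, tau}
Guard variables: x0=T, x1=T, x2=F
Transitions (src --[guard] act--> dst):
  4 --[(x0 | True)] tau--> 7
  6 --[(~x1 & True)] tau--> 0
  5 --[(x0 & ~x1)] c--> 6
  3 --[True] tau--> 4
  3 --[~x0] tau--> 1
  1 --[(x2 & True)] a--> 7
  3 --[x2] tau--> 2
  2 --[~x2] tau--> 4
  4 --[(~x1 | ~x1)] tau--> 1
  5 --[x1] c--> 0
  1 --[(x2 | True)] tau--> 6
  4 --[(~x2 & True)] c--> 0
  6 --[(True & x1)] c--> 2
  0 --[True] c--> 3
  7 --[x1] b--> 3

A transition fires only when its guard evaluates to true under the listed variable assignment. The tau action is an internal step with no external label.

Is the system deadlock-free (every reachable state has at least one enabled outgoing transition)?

Answer: DEADLOCK-FREE

Trace:
Reachable = {0,3,4,7}
  0: c→3  [1 exit(s)]
  3: tau→4  [1 exit(s)]
  4: c→0  tau→7  [2 exit(s)]
  7: b→3  [1 exit(s)]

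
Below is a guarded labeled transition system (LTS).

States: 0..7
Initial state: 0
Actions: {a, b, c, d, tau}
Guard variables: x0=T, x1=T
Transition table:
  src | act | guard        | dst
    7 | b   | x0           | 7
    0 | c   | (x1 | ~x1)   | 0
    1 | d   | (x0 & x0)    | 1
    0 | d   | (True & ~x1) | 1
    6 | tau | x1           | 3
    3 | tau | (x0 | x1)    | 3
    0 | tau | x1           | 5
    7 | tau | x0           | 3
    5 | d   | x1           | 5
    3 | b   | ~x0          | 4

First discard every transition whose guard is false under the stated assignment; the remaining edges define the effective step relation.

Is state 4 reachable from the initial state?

Guard filter leaves 8 enabled edge(s).
depth 0: {0}
depth 1: {5}  total {0,5}
Reachable = {0,5}

Answer: UNREACHABLE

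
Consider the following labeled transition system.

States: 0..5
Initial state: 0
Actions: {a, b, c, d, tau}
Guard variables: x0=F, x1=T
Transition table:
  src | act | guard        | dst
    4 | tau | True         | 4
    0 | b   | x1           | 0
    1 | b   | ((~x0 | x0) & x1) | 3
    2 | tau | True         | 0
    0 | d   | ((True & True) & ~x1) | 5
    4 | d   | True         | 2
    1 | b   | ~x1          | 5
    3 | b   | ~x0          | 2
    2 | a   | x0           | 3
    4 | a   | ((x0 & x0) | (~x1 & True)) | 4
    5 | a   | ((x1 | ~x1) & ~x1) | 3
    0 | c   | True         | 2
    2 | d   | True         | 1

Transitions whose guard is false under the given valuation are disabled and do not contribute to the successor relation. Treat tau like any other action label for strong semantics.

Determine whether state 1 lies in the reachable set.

8 transition(s) survive guard evaluation.
Layer 0: {0}
Layer 1: {2}  total {0,2}
Layer 2: {1}  total {0,1,2}
Layer 3: {3}  total {0,1,2,3}
R = {0,1,2,3}
trace reaching 1: c·d

Answer: REACHABLE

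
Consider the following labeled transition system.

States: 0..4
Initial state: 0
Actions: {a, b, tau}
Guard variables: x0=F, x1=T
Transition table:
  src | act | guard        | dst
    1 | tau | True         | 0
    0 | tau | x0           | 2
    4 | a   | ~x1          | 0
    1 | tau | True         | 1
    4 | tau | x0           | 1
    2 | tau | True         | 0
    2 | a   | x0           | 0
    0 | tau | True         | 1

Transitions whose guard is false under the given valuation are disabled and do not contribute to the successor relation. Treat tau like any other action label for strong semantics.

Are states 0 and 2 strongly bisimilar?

Answer: BISIMILAR

Analysis:
Compute ~ classes (split until stable):
  P[0] = {{0,1,2,3,4}}
  P[1] = {{0,1,2},{3,4}}
stable after 2 split(s): 2 block(s)
class of 0: {0,1,2}; class of 2: {0,1,2}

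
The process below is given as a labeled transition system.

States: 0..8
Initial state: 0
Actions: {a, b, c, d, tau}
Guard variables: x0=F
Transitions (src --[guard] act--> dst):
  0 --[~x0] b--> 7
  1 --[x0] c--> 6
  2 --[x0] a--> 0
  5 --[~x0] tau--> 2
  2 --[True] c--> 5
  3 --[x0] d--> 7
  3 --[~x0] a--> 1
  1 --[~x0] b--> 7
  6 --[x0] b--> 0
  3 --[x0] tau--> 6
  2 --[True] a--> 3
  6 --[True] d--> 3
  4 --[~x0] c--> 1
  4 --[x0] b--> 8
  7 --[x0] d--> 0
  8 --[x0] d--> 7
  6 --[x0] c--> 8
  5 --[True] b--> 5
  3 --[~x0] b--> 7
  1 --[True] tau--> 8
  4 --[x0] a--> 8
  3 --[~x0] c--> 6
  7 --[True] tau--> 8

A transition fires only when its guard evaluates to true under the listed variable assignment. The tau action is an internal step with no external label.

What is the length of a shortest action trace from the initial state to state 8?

Breadth-first toward 8:
  depth 0: {0}
  depth 1: {7}
  depth 2: {8}
8 enters at depth 2; path b·tau

Answer: 2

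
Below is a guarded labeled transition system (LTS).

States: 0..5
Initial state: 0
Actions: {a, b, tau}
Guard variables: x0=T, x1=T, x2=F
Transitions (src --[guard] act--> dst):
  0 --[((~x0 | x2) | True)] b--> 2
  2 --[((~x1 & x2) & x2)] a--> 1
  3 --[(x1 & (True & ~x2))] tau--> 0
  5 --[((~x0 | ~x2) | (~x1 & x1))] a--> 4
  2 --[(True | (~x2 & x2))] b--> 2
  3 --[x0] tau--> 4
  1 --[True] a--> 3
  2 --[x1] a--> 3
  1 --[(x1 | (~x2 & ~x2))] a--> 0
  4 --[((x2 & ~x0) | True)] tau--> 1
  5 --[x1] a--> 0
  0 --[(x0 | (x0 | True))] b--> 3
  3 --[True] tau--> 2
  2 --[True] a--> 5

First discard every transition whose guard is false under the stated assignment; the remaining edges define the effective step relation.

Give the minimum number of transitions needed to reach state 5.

Breadth-first toward 5:
  L0 = {0}
  L1 = {2,3}
  L2 = {4,5}
5 enters at depth 2; path b·a

Answer: 2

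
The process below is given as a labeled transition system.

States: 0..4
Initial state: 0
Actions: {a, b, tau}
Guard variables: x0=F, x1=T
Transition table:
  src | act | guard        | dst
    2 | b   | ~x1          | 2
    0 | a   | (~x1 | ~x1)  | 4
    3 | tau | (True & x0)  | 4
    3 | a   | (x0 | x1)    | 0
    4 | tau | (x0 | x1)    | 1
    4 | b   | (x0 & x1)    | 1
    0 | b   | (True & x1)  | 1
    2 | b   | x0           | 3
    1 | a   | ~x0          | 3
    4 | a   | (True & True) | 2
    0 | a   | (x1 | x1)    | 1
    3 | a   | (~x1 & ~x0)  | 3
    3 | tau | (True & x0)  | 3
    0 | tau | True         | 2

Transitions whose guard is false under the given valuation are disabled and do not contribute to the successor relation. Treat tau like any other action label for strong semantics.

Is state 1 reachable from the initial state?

Answer: REACHABLE

Trace:
7 transition(s) survive guard evaluation.
Layer 0: {0}
Layer 1: {1,2}  total {0,1,2}
Layer 2: {3}  total {0,1,2,3}
Reachable = {0,1,2,3}
trace reaching 1: b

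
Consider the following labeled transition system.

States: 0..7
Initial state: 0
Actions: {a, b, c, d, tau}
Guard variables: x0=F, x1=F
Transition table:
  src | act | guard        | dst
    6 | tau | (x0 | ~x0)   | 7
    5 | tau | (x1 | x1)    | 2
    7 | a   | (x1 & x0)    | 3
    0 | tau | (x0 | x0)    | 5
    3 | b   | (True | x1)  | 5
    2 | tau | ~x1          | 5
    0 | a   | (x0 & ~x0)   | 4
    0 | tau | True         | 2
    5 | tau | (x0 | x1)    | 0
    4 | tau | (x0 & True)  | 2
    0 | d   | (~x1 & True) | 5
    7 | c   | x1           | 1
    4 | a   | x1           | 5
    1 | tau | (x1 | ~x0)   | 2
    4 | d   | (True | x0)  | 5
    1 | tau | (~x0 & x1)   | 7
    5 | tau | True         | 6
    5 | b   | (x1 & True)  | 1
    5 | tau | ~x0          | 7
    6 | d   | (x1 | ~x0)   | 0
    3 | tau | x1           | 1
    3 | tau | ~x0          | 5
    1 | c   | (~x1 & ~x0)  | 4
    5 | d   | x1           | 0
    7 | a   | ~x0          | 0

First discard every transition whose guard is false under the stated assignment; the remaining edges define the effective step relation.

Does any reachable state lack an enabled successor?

Reach set: {0,2,5,6,7}
  0: d→5  tau→2  [deg 2]
  2: tau→5  [deg 1]
  5: tau→6  tau→7  [deg 2]
  6: d→0  tau→7  [deg 2]
  7: a→0  [deg 1]

Answer: DEADLOCK-FREE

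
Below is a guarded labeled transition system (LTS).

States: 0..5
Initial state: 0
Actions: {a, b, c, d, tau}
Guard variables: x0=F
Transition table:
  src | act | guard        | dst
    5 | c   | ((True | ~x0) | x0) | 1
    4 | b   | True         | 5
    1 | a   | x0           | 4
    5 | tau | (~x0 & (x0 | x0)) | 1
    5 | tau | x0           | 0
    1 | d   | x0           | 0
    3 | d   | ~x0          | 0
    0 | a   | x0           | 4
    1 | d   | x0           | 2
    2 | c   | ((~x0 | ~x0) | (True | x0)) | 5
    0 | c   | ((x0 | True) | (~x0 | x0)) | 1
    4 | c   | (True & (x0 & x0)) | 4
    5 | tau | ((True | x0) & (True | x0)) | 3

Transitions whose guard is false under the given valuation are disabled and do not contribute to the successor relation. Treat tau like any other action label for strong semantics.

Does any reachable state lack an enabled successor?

R = {0,1}
  0: c→1  [1 out]
  1: ∅  [no exit]
trace reaching 1: c

Answer: DEADLOCK at state 1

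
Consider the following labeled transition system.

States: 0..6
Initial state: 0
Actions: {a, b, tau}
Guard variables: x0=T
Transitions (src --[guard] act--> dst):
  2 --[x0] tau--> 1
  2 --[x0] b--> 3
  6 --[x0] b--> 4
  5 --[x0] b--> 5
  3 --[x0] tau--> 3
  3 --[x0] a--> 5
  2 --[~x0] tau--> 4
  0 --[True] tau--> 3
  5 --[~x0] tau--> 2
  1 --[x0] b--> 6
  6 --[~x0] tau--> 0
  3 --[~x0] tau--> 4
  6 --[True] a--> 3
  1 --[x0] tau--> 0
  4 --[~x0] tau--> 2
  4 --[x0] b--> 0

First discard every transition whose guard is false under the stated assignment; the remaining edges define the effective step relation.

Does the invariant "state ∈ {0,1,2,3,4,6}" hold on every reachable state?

Answer: INVARIANT VIOLATED at state 5

Working:
Allowed set {0,1,2,3,4,6}
Reachable = {0,3,5}
  0: safe
  3: safe
  5: outside
counterexample path to 5: tau·a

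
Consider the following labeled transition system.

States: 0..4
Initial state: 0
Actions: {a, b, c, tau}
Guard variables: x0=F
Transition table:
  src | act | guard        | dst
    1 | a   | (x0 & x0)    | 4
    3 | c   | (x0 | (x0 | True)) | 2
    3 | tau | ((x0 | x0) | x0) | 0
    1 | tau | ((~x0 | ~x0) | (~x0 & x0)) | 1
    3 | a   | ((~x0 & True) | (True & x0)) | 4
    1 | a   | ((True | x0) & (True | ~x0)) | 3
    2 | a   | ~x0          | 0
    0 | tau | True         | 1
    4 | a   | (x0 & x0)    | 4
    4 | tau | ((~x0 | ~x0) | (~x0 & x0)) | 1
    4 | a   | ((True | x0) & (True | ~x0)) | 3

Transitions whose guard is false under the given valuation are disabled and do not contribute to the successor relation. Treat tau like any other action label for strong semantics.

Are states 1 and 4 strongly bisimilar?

Refine partition for ~:
  P[0] = {{0,1,2,3,4}}
  P[1] = {{0},{1,4},{2},{3}}
Fixed point at round 2; 4 class(es).
class of 1: {1,4}; class of 4: {1,4}

Answer: BISIMILAR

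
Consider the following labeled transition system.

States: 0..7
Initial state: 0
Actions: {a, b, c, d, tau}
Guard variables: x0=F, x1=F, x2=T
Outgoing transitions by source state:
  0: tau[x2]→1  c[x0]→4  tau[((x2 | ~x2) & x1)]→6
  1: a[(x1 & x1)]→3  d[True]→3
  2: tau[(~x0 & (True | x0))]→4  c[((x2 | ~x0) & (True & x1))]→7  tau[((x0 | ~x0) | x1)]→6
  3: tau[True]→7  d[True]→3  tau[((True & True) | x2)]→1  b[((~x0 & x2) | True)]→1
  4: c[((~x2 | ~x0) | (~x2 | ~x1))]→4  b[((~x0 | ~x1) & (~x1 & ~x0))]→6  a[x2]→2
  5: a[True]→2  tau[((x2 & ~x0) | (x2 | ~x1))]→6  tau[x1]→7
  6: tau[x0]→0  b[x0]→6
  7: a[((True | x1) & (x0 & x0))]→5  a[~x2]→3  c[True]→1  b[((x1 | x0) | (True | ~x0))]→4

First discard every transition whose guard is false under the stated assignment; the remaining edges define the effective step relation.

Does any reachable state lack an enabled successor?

R = {0,1,2,3,4,6,7}
  0: tau→1  [1 exit(s)]
  1: d→3  [1 exit(s)]
  2: tau→4  tau→6  [2 exit(s)]
  3: b→1  d→3  tau→1  tau→7  [4 exit(s)]
  4: a→2  b→6  c→4  [3 exit(s)]
  6: ∅  [STUCK]
  7: b→4  c→1  [2 exit(s)]
trace reaching 6: tau·d·tau·b·b

Answer: DEADLOCK at state 6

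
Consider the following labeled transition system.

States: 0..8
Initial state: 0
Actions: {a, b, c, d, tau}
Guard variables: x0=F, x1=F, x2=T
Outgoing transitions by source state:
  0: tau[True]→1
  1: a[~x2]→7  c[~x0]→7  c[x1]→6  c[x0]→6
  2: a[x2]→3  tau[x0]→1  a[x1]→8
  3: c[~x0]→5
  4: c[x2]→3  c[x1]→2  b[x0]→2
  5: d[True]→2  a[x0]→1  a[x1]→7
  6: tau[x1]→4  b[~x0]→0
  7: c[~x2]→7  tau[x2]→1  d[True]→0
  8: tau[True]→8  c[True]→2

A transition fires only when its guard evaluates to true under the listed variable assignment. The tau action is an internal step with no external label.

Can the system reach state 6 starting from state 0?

Guard filter leaves 11 enabled edge(s).
Layer 0: {0}
Layer 1: {1}  now seen {0,1}
Layer 2: {7}  now seen {0,1,7}
Reach set: {0,1,7}

Answer: UNREACHABLE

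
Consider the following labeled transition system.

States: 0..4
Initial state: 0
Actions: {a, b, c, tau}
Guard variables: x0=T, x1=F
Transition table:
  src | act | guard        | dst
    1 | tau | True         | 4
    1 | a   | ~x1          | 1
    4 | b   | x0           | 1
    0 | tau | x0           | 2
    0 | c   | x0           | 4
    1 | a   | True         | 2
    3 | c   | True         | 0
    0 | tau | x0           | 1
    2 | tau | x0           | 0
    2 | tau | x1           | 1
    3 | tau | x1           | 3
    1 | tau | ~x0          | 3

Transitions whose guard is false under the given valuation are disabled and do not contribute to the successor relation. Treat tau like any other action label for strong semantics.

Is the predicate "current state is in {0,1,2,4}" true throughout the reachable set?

Inv-set: {0,1,2,4}
Reach set: {0,1,2,4}
  0: ok
  1: ok
  2: ok
  4: ok

Answer: INVARIANT HOLDS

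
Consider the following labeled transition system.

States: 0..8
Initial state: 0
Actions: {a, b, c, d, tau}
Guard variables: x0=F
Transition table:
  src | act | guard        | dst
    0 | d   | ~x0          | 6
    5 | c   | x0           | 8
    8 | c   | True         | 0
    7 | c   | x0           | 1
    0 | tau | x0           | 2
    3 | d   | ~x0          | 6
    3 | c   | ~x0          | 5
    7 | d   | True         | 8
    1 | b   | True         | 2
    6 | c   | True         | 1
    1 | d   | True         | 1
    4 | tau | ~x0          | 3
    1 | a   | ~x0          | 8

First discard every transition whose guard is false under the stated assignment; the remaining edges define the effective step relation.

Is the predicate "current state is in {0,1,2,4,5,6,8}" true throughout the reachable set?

Allowed set {0,1,2,4,5,6,8}
Reach set: {0,1,2,6,8}
  0: ✓
  1: ✓
  2: ✓
  6: ✓
  8: ✓

Answer: INVARIANT HOLDS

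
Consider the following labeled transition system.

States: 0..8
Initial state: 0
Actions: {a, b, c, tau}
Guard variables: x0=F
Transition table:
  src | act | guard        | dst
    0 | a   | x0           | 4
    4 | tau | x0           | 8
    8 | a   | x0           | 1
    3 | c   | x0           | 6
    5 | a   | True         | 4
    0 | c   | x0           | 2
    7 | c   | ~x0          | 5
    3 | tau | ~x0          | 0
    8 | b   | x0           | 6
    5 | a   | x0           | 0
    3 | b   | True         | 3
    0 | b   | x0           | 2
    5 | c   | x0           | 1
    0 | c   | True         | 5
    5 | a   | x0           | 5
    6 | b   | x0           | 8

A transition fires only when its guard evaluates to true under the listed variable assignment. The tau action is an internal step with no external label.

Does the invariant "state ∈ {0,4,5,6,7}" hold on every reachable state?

Answer: INVARIANT HOLDS

Working:
Safe = {0,4,5,6,7}
Reachable = {0,4,5}
  0: ✓
  4: ✓
  5: ✓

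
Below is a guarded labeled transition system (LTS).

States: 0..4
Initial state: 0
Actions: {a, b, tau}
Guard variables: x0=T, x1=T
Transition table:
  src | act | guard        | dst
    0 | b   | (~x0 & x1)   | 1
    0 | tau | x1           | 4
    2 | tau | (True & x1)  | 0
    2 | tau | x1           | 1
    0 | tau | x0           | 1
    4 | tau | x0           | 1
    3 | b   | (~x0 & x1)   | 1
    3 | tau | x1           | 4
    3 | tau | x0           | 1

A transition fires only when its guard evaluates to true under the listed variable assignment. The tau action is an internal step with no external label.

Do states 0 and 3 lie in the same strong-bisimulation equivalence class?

Compute ~ classes (split until stable):
  round 0: {{0,1,2,3,4}}
  round 1: {{0,2,3,4},{1}}
  round 2: {{0,2,3},{1},{4}}
  round 3: {{0,3},{1},{2},{4}}
Fixed point at round 4; 4 class(es).
0∈{0,3}, 3∈{0,3}

Answer: BISIMILAR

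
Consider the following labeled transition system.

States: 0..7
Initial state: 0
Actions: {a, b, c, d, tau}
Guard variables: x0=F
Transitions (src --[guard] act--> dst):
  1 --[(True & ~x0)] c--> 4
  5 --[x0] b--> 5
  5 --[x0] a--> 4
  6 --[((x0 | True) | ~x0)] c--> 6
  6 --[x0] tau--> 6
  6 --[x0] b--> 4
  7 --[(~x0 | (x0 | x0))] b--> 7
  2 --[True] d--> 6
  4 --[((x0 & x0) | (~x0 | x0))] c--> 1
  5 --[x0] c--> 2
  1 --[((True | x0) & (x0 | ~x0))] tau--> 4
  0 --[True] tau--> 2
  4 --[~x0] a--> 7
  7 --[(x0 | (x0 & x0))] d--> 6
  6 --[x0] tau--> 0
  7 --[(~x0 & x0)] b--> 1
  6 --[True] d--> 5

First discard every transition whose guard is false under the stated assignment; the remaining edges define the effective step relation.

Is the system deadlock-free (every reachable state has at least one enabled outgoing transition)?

Answer: DEADLOCK at state 5

Trace:
Reach set: {0,2,5,6}
  0: tau→2  [1 exit(s)]
  2: d→6  [1 exit(s)]
  5: ∅  [no exit]
  6: c→6  d→5  [2 exit(s)]
witness 5: tau·d·d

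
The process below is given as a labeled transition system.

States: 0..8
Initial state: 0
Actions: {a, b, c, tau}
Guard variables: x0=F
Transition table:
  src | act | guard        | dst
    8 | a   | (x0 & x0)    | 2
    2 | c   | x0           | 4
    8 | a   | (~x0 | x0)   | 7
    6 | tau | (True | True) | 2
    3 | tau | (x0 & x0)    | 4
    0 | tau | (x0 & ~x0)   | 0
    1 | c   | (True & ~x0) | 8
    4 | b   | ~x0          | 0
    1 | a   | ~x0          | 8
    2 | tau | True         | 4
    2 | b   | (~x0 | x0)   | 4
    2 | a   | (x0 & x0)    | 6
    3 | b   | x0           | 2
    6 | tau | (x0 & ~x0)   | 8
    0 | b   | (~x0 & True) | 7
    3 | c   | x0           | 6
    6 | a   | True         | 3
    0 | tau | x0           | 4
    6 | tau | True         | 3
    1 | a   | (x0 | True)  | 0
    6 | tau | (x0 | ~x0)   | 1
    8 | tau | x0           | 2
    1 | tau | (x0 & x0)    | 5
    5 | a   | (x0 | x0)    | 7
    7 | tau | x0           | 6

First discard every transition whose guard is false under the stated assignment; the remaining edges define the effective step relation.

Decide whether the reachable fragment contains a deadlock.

R = {0,7}
  0: b→7  [1 out]
  7: ∅  [no exit]
trace reaching 7: b

Answer: DEADLOCK at state 7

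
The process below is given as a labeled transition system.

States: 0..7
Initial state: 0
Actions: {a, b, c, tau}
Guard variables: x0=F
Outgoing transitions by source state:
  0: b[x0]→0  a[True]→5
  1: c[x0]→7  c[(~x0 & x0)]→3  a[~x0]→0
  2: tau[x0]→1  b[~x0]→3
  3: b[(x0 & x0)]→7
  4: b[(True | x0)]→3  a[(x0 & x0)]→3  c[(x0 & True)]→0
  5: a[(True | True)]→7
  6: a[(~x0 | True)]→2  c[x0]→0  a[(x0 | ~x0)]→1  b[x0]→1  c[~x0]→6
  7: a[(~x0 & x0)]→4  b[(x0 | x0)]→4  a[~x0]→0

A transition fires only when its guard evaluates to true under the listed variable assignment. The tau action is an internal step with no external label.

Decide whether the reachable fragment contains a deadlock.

Reach set: {0,5,7}
  0: a→5  [1 out]
  5: a→7  [1 out]
  7: a→0  [1 out]

Answer: DEADLOCK-FREE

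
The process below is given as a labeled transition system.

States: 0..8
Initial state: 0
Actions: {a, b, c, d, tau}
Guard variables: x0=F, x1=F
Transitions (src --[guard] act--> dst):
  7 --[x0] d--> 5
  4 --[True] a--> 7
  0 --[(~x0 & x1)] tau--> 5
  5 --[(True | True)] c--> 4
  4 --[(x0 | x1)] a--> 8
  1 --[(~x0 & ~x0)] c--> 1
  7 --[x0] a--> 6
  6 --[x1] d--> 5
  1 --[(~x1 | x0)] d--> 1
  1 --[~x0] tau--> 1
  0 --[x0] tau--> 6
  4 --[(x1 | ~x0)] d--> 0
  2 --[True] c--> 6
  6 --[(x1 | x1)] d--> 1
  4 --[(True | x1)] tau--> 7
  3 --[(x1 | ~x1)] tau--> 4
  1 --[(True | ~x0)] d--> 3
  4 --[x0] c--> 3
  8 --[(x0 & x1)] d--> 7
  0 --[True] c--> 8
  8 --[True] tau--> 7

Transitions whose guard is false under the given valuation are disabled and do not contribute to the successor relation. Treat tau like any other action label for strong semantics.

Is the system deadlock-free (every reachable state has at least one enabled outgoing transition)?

Reachable = {0,7,8}
  0: c→8  [1 out]
  7: ∅  [STUCK]
  8: tau→7  [1 out]
witness 7: c·tau

Answer: DEADLOCK at state 7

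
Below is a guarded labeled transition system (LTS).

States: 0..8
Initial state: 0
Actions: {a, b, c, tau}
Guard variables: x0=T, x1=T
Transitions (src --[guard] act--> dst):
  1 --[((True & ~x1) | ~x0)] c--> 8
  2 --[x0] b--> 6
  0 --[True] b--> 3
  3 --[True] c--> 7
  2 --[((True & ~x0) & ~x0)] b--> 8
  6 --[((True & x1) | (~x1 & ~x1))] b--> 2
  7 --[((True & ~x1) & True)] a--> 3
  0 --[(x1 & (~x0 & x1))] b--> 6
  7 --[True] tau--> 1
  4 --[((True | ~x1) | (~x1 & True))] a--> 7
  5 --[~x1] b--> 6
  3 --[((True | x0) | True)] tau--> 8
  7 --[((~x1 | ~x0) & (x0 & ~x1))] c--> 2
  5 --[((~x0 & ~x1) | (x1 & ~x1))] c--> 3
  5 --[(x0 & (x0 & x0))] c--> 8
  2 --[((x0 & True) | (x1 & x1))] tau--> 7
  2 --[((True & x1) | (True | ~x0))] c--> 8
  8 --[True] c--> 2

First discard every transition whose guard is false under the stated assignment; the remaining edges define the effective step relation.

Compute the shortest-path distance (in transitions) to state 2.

Answer: 3

Analysis:
BFS to 2:
  depth 0: {0}
  depth 1: {3}
  depth 2: {7,8}
  depth 3: {1,2}
depth(2)=3, e.g. b·tau·c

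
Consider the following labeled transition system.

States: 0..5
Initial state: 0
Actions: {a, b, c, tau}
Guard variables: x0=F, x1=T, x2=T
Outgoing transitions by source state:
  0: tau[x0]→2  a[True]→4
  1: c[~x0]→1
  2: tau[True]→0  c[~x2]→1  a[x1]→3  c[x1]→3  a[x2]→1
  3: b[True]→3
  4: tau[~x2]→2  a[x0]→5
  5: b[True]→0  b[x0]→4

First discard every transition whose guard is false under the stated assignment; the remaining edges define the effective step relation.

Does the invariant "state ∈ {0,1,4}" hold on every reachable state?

Answer: INVARIANT HOLDS

Working:
Safe = {0,1,4}
Reachable = {0,4}
  0: safe
  4: safe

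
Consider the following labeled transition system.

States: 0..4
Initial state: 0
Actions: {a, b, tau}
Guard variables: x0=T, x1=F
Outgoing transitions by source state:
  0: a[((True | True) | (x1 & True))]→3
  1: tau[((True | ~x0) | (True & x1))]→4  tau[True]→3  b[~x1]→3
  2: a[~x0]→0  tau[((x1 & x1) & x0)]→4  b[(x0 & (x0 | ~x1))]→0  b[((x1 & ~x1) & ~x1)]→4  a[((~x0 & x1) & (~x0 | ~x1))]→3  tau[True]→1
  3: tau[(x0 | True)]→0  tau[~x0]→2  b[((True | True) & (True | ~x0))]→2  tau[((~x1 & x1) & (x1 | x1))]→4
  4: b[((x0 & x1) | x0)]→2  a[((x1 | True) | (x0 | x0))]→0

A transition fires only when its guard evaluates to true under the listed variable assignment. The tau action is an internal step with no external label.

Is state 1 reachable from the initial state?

Answer: REACHABLE

Working:
10 transition(s) survive guard evaluation.
depth 0: {0}
depth 1: {3}  cumulative {0,3}
depth 2: {2}  cumulative {0,2,3}
depth 3: {1}  cumulative {0,1,2,3}
depth 4: {4}  cumulative {0,1,2,3,4}
R = {0,1,2,3,4}
Path to 1: a·b·tau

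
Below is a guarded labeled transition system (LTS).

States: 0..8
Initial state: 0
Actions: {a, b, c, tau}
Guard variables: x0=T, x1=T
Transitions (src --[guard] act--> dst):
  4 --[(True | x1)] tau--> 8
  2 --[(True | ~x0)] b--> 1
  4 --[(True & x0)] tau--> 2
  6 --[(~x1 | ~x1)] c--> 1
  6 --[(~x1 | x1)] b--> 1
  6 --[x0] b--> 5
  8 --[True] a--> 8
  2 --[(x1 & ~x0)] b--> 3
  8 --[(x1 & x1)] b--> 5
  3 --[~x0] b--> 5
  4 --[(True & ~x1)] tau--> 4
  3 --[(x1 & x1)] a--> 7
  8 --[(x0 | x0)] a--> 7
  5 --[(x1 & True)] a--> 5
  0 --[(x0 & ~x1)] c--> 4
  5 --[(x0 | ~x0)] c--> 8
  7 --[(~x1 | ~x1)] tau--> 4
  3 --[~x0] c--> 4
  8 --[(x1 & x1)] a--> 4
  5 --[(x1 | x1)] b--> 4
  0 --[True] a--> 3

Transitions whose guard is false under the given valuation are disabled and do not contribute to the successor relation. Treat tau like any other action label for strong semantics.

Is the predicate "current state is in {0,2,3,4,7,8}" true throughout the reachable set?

Inv-set: {0,2,3,4,7,8}
Reachable = {0,3,7}
  0: ✓
  3: ✓
  7: ✓

Answer: INVARIANT HOLDS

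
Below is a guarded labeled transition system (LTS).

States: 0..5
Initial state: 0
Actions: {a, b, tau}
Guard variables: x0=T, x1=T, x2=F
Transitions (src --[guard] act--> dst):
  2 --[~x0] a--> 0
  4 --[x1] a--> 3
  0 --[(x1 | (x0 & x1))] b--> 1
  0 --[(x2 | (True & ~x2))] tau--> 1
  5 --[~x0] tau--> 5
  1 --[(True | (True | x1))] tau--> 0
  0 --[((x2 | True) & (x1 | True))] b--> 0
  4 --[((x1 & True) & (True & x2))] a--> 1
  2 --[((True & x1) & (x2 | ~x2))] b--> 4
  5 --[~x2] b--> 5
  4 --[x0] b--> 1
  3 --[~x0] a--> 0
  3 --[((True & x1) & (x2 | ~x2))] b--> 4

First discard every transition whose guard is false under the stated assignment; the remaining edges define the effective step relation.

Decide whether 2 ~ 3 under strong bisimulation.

Answer: BISIMILAR

Trace:
Refine partition for ~:
  π0 = {{0,1,2,3,4,5}}
  π1 = {{0},{1},{2,3,5},{4}}
  π2 = {{0},{1},{2,3},{4},{5}}
stable after 3 split(s): 5 block(s)
[2]={2,3}  [3]={2,3}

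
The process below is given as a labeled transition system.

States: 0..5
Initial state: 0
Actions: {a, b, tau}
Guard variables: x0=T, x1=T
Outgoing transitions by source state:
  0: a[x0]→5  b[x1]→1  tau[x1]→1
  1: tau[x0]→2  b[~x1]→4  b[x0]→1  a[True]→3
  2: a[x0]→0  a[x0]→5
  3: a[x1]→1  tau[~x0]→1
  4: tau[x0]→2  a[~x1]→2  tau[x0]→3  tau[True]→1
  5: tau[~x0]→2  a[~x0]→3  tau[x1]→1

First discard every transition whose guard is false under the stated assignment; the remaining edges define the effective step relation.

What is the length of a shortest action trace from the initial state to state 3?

Breadth-first toward 3:
  L0 = {0}
  L1 = {1,5}
  L2 = {2,3}
first hit 3 at d=2 via b·a

Answer: 2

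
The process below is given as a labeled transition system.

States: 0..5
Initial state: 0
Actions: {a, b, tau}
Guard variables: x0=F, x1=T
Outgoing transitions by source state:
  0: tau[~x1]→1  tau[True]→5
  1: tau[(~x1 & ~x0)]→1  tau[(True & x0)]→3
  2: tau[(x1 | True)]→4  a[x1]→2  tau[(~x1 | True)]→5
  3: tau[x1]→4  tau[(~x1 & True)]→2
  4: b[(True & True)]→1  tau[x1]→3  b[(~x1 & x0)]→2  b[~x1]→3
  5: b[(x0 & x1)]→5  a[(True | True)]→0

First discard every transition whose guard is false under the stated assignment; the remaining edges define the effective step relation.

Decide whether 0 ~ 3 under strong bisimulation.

Compute ~ classes (split until stable):
  π0 = {{0,1,2,3,4,5}}
  π1 = {{0,3},{1},{2},{4},{5}}
  π2 = {{0},{1},{2},{3},{4},{5}}
6 equivalence class(es) (converged in 3)
class of 0: {0}; class of 3: {3}

Answer: NOT BISIMILAR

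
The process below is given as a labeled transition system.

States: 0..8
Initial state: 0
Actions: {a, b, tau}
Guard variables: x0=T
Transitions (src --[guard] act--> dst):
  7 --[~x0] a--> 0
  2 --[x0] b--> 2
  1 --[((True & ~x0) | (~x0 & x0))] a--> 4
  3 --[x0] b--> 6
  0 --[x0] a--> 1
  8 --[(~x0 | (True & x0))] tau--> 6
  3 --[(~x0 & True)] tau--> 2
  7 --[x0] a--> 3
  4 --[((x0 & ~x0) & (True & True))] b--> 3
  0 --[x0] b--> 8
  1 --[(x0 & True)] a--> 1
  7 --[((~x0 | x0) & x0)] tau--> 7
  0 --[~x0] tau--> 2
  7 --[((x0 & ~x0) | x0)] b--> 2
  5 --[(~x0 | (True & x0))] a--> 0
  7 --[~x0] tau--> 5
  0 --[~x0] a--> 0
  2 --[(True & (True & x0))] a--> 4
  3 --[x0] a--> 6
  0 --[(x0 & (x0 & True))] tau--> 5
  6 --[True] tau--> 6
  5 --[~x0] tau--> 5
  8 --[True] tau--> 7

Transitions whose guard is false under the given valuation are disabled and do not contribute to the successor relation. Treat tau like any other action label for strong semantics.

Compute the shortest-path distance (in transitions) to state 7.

Layered search for 7:
  Layer 0: {0}
  Layer 1: {1,5,8}
  Layer 2: {6,7}
7 enters at depth 2; path b·tau

Answer: 2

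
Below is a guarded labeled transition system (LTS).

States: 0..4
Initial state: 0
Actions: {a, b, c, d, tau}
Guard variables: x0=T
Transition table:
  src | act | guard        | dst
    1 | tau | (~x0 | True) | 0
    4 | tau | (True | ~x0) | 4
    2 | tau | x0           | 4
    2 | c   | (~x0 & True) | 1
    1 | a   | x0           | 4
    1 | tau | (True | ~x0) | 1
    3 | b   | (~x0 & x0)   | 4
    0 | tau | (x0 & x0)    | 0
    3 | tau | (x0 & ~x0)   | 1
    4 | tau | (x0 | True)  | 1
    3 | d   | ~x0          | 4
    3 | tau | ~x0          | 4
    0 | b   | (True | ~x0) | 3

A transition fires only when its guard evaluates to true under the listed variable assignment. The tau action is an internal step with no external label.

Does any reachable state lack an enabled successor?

Answer: DEADLOCK at state 3

Working:
R = {0,3}
  0: b→3  tau→0  [2 out]
  3: ∅  [STUCK]
witness 3: b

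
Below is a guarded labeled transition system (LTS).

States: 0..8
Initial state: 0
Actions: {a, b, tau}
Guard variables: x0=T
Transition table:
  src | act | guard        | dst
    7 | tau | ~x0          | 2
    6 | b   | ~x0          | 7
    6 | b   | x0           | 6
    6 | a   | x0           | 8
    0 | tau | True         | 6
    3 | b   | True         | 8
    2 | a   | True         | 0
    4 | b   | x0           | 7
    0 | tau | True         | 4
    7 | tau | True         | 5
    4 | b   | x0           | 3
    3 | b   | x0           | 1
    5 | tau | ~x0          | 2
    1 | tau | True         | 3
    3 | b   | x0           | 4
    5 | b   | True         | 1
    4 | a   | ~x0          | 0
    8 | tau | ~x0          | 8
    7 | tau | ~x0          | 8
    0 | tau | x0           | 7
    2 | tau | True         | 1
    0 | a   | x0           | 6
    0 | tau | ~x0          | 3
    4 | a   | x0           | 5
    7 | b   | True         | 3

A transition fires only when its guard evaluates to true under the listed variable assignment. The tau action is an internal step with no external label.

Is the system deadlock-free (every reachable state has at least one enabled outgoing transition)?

Answer: DEADLOCK at state 8

Trace:
R = {0,1,3,4,5,6,7,8}
  0: a→6  tau→4  tau→6  tau→7  [4 exit(s)]
  1: tau→3  [1 exit(s)]
  3: b→1  b→4  b→8  [3 exit(s)]
  4: a→5  b→3  b→7  [3 exit(s)]
  5: b→1  [1 exit(s)]
  6: a→8  b→6  [2 exit(s)]
  7: b→3  tau→5  [2 exit(s)]
  8: ∅  [STUCK]
Path to 8: tau·a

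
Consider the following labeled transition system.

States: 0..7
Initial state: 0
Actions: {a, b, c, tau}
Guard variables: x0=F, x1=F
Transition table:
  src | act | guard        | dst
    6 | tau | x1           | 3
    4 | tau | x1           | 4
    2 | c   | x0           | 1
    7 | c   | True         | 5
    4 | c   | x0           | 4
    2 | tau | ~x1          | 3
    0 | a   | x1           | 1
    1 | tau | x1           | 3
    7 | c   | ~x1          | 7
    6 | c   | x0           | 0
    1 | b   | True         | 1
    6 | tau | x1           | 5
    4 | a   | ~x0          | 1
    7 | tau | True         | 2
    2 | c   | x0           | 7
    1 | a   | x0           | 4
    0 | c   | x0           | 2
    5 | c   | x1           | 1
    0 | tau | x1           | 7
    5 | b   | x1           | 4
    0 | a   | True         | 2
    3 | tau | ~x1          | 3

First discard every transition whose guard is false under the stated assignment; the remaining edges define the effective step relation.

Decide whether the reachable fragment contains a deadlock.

Reach set: {0,2,3}
  0: a→2  [1 exit(s)]
  2: tau→3  [1 exit(s)]
  3: tau→3  [1 exit(s)]

Answer: DEADLOCK-FREE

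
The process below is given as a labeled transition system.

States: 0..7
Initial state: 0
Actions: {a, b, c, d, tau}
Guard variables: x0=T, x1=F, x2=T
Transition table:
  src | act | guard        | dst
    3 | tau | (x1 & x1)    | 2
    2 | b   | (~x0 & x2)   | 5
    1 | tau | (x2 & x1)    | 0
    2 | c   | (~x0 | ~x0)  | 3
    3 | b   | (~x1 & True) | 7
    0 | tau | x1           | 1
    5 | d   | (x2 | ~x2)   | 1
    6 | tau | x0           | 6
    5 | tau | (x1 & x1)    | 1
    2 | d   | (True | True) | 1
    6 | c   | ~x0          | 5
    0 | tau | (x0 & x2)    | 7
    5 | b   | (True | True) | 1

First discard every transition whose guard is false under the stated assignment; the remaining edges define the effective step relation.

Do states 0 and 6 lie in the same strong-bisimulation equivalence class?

Refine partition for ~:
  round 0: {{0,1,2,3,4,5,6,7}}
  round 1: {{0,6},{1,4,7},{2},{3},{5}}
  round 2: {{0},{1,4,7},{2},{3},{5},{6}}
Fixed point at round 3; 6 class(es).
class of 0: {0}; class of 6: {6}

Answer: NOT BISIMILAR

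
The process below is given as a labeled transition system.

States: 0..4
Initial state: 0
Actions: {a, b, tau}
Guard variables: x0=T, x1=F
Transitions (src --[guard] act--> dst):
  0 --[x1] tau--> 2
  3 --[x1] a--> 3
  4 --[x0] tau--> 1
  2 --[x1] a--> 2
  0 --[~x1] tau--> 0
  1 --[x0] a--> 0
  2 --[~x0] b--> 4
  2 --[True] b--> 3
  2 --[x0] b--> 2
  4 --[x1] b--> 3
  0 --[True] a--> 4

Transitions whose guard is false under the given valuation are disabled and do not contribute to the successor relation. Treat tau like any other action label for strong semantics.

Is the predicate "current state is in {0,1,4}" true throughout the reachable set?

Answer: INVARIANT HOLDS

Analysis:
Safe = {0,1,4}
Reachable = {0,1,4}
  0: safe
  1: safe
  4: safe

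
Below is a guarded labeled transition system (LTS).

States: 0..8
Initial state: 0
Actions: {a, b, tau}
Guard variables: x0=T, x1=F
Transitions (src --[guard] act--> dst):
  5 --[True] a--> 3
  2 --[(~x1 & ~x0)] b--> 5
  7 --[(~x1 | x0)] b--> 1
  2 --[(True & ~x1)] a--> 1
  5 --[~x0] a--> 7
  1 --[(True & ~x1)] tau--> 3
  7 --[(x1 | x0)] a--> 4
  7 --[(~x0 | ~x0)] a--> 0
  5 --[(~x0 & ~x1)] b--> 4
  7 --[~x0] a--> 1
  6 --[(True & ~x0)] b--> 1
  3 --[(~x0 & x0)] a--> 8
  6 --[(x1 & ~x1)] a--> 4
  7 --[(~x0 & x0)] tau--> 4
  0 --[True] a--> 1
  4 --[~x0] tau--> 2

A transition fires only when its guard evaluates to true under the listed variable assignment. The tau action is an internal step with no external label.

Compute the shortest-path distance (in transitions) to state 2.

Answer: UNREACHABLE

Working:
Layered search for 2:
  Layer 0: {0}
  Layer 1: {1}
  Layer 2: {3}
2 never appears.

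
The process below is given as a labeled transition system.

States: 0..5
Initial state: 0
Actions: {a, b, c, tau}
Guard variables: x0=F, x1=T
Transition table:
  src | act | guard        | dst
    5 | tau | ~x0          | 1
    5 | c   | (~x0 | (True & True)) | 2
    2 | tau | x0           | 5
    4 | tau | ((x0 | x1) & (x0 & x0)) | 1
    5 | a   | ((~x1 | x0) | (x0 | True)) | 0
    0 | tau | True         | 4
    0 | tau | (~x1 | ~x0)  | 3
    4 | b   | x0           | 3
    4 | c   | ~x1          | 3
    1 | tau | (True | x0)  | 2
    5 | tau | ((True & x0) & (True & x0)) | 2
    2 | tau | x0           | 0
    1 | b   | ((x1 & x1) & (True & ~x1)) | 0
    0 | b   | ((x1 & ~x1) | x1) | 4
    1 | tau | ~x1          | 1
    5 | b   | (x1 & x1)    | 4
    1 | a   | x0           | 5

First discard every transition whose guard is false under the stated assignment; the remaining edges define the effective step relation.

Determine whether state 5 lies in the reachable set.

Answer: UNREACHABLE

Working:
Guard filter leaves 8 enabled edge(s).
L0 = {0}
L1 = {3,4}  now seen {0,3,4}
R = {0,3,4}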